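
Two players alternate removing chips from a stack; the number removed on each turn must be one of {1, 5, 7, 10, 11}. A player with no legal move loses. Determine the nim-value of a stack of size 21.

1

n :  0  1  2  3  4  5  6  7  8  9 10 11 12 13 14 15 16 17 18 19 20 21
G :  0  1  0  1  0  1  0  1  0  1  2  3  2  3  2  3  2  3  2  3  0  1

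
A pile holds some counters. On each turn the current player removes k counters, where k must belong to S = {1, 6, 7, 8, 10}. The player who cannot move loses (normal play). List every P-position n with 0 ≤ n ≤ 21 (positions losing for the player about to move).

n :  0  1  2  3  4  5  6  7  8  9 10 11 12 13 14 15 16 17 18 19 20 21
G :  0  1  0  1  0  1  2  3  2  3  2  3  4  0  1  0  1  0  1  2  3  2
P-positions are exactly the n with G(n) = 0.

0, 2, 4, 13, 15, 17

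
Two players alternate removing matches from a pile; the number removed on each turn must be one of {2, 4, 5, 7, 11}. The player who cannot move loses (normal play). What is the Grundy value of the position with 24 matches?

3

G(0) = 0
G(1) = mex{} = 0
G(2) = mex{0} = 1
G(3) = mex{0} = 1
G(4) = mex{1,0} = 2
G(5) = mex{1,0,0} = 2
G(6) = mex{2,1,0} = 3
G(7) = mex{2,1,1,0} = 3
G(8) = mex{3,2,1,0} = 4
G(9) = mex{3,2,2,1} = 0
G(10) = mex{4,3,2,1} = 0
G(11) = mex{0,3,3,2,0} = 1
G(12) = mex{0,4,3,2,0} = 1
G(13) = mex{1,0,4,3,1} = 2
G(14) = mex{1,0,0,3,1} = 2
G(15) = mex{2,1,0,4,2} = 3
G(16) = mex{2,1,1,0,2} = 3
G(17) = mex{3,2,1,0,3} = 4
G(18) = mex{3,2,2,1,3} = 0
G(19) = mex{4,3,2,1,4} = 0
G(20) = mex{0,3,3,2,0} = 1
G(21) = mex{0,4,3,2,0} = 1
G(22) = mex{1,0,4,3,1} = 2
G(23) = mex{1,0,0,3,1} = 2
G(24) = mex{2,1,0,4,2} = 3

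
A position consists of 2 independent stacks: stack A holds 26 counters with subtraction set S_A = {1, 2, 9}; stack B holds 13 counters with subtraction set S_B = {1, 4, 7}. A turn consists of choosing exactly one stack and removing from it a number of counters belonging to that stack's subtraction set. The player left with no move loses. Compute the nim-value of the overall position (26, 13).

Stack A, S = {1, 2, 9}:
G(0) = 0
G(1) = mex{0} = 1
G(2) = mex{1,0} = 2
G(3) = mex{2,1} = 0
G(4) = mex{0,2} = 1
G(5) = mex{1,0} = 2
G(6) = mex{2,1} = 0
G(7) = mex{0,2} = 1
G(8) = mex{1,0} = 2
G(9) = mex{2,1,0} = 3
G(10) = mex{3,2,1} = 0
G(11) = mex{0,3,2} = 1
G(12) = mex{1,0,0} = 2
G(13) = mex{2,1,1} = 0
G(14) = mex{0,2,2} = 1
G(15) = mex{1,0,0} = 2
G(16) = mex{2,1,1} = 0
G(17) = mex{0,2,2} = 1
G(18) = mex{1,0,3} = 2
G(19) = mex{2,1,0} = 3
G(20) = mex{3,2,1} = 0
G(21) = mex{0,3,2} = 1
G(22) = mex{1,0,0} = 2
G(23) = mex{2,1,1} = 0
G(24) = mex{0,2,2} = 1
G(25) = mex{1,0,0} = 2
G(26) = mex{2,1,1} = 0
G_A(26) = 0.
Stack B, S = {1, 4, 7}:
n :  0  1  2  3  4  5  6  7  8  9 10 11 12 13
G :  0  1  0  1  2  0  1  2  0  1  0  1  2  0
G_B(13) = 0.
Combined Grundy value = 0 ⊕ 0 = 0.

0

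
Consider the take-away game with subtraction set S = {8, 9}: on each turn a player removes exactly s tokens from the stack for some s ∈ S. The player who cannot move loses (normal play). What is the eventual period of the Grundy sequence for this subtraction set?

G(0) = 0
G(1) = mex{} = 0
G(2) = mex{} = 0
G(3) = mex{} = 0
G(4) = mex{} = 0
G(5) = mex{} = 0
G(6) = mex{} = 0
G(7) = mex{} = 0
G(8) = mex{0} = 1
G(9) = mex{0,0} = 1
G(10) = mex{0,0} = 1
G(11) = mex{0,0} = 1
G(12) = mex{0,0} = 1
G(13) = mex{0,0} = 1
G(14) = mex{0,0} = 1
G(15) = mex{0,0} = 1
G(16) = mex{1,0} = 2
G(17) = mex{1,1} = 0
G(18) = mex{1,1} = 0
G(19) = mex{1,1} = 0
G(20) = mex{1,1} = 0
G(21) = mex{1,1} = 0
G(22) = mex{1,1} = 0
G(23) = mex{1,1} = 0
G(24) = mex{2,1} = 0
G(25) = mex{0,2} = 1
G(26) = mex{0,0} = 1
G(27) = mex{0,0} = 1
G(28) = mex{0,0} = 1
G(29) = mex{0,0} = 1
G(30) = mex{0,0} = 1
G(31) = mex{0,0} = 1
G(32) = mex{0,0} = 1
G(33) = mex{1,0} = 2
G(34) = mex{1,1} = 0
G(35) = mex{1,1} = 0
G(n+17) = G(n) holds for n = 0,…,8 (a full window of length max(S) = 9), so the sequence is purely periodic with period 17.

17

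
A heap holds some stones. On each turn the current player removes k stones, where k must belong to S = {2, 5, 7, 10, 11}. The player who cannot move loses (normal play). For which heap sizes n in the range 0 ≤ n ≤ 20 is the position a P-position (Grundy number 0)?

0, 1, 4, 13, 16, 17

n :  0  1  2  3  4  5  6  7  8  9 10 11 12 13 14 15 16 17 18 19 20
G :  0  0  1  1  0  2  1  3  2  2  3  3  4  0  5  1  0  0  1  1  4
P-positions are exactly the n with G(n) = 0.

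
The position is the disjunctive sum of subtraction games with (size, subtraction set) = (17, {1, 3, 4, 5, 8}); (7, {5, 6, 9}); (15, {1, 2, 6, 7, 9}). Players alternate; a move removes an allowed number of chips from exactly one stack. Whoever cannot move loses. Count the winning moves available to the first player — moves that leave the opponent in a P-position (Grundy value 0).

2

Stack A, S = {1, 3, 4, 5, 8}:
n :  0  1  2  3  4  5  6  7  8  9 10 11 12 13 14 15 16 17
G :  0  1  0  1  2  3  2  3  4  0  1  0  1  2  3  2  3  4
G_A(17) = 4.
Stack B, S = {5, 6, 9}:
n : 0 1 2 3 4 5 6 7
G : 0 0 0 0 0 1 1 1
G_B(7) = 1.
Stack C, S = {1, 2, 6, 7, 9}:
G(0) = 0
G(1) = mex{0} = 1
G(2) = mex{1,0} = 2
G(3) = mex{2,1} = 0
G(4) = mex{0,2} = 1
G(5) = mex{1,0} = 2
G(6) = mex{2,1,0} = 3
G(7) = mex{3,2,1,0} = 4
G(8) = mex{4,3,2,1} = 0
G(9) = mex{0,4,0,2,0} = 1
G(10) = mex{1,0,1,0,1} = 2
G(11) = mex{2,1,2,1,2} = 0
G(12) = mex{0,2,3,2,0} = 1
G(13) = mex{1,0,4,3,1} = 2
G(14) = mex{2,1,0,4,2} = 3
G(15) = mex{3,2,1,0,3} = 4
G_C(15) = 4.
Combined Grundy value = 4 ⊕ 1 ⊕ 4 = 1.
A winning move leaves total XOR = 0, i.e. changes one component's Grundy value g to g ⊕ X where X is the current total.
Stack A: need g' = 4⊕1 = 5. Options: 17−1→G=3, 17−3→G=3, 17−4→G=2, 17−5→G=1, 17−8→G=0. Hits: 0.
Stack B: need g' = 1⊕1 = 0. Options: 7−5→G=0, 7−6→G=0. Hits: 2.
Stack C: need g' = 4⊕1 = 5. Options: 15−1→G=3, 15−2→G=2, 15−6→G=1, 15−7→G=0, 15−9→G=3. Hits: 0.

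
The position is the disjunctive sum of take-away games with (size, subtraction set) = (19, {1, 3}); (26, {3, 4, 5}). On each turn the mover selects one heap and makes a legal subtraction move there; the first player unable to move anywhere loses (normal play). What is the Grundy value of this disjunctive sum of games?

Heap A, S = {1, 3}:
n :  0  1  2  3  4  5  6  7  8  9 10 11 12 13 14 15 16 17 18 19
G :  0  1  0  1  0  1  0  1  0  1  0  1  0  1  0  1  0  1  0  1
G_A(19) = 1.
Heap B, S = {3, 4, 5}:
n :  0  1  2  3  4  5  6  7  8  9 10 11 12 13 14 15 16 17 18 19 20 21 22 23 24 25 26
G :  0  0  0  1  1  1  2  2  0  0  0  1  1  1  2  2  0  0  0  1  1  1  2  2  0  0  0
G_B(26) = 0.
Combined Grundy value = 1 ⊕ 0 = 1.

1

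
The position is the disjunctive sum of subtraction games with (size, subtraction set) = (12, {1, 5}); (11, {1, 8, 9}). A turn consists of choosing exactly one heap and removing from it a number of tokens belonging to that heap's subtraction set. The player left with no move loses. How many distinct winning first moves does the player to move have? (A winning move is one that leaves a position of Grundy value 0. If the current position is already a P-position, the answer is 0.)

Heap A, S = {1, 5}:
n :  0  1  2  3  4  5  6  7  8  9 10 11 12
G :  0  1  0  1  0  1  0  1  0  1  0  1  0
G_A(12) = 0.
Heap B, S = {1, 8, 9}:
n :  0  1  2  3  4  5  6  7  8  9 10 11
G :  0  1  0  1  0  1  0  1  2  3  2  3
G_B(11) = 3.
Combined Grundy value = 0 ⊕ 3 = 3.
A winning move leaves total XOR = 0, i.e. changes one component's Grundy value g to g ⊕ X where X is the current total.
Heap A: need g' = 0⊕3 = 3. Options: 12−1→G=1, 12−5→G=1. Hits: 0.
Heap B: need g' = 3⊕3 = 0. Options: 11−1→G=2, 11−8→G=1, 11−9→G=0. Hits: 1.

1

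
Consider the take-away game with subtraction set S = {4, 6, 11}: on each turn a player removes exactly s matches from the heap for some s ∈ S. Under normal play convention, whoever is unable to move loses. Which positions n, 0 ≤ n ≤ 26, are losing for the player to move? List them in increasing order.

0, 1, 2, 3, 10, 15, 17, 18, 20, 25

n :  0  1  2  3  4  5  6  7  8  9 10 11 12 13 14 15 16 17 18 19 20 21 22 23 24 25 26
G :  0  0  0  0  1  1  1  1  2  2  0  2  3  3  1  0  2  0  0  1  0  1  1  2  1  0  2
P-positions are exactly the n with G(n) = 0.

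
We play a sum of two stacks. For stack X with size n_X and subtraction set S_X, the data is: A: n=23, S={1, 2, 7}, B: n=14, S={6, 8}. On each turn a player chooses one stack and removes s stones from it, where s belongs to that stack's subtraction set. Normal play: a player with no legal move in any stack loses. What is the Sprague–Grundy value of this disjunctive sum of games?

Stack A, S = {1, 2, 7}:
n :  0  1  2  3  4  5  6  7  8  9 10 11 12 13 14 15 16 17 18 19 20 21 22 23
G :  0  1  2  0  1  2  0  1  2  0  1  2  0  1  2  0  1  2  0  1  2  0  1  2
G_A(23) = 2.
Stack B, S = {6, 8}:
G(0) = 0
G(1) = mex{} = 0
G(2) = mex{} = 0
G(3) = mex{} = 0
G(4) = mex{} = 0
G(5) = mex{} = 0
G(6) = mex{0} = 1
G(7) = mex{0} = 1
G(8) = mex{0,0} = 1
G(9) = mex{0,0} = 1
G(10) = mex{0,0} = 1
G(11) = mex{0,0} = 1
G(12) = mex{1,0} = 2
G(13) = mex{1,0} = 2
G(14) = mex{1,1} = 0
G_B(14) = 0.
Combined Grundy value = 2 ⊕ 0 = 2.

2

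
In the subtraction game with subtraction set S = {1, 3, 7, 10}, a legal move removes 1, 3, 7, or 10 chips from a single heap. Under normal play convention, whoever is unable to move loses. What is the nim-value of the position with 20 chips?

1

n :  0  1  2  3  4  5  6  7  8  9 10 11 12 13 14 15 16 17 18 19 20
G :  0  1  0  1  0  1  0  1  0  1  2  3  2  3  2  3  2  0  1  0  1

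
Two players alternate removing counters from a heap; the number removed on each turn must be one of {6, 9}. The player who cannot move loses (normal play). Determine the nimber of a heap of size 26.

G(0) = 0
G(1) = mex{} = 0
G(2) = mex{} = 0
G(3) = mex{} = 0
G(4) = mex{} = 0
G(5) = mex{} = 0
G(6) = mex{0} = 1
G(7) = mex{0} = 1
G(8) = mex{0} = 1
G(9) = mex{0,0} = 1
G(10) = mex{0,0} = 1
G(11) = mex{0,0} = 1
G(12) = mex{1,0} = 2
G(13) = mex{1,0} = 2
G(14) = mex{1,0} = 2
G(15) = mex{1,1} = 0
G(16) = mex{1,1} = 0
G(17) = mex{1,1} = 0
G(18) = mex{2,1} = 0
G(19) = mex{2,1} = 0
G(20) = mex{2,1} = 0
G(21) = mex{0,2} = 1
G(22) = mex{0,2} = 1
G(23) = mex{0,2} = 1
G(24) = mex{0,0} = 1
G(25) = mex{0,0} = 1
G(26) = mex{0,0} = 1

1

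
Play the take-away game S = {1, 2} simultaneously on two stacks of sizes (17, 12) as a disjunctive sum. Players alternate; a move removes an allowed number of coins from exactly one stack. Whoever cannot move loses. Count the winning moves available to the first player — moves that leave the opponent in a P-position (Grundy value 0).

All stacks use S = {1, 2}:
G(0) = 0
G(1) = mex{0} = 1
G(2) = mex{1,0} = 2
G(3) = mex{2,1} = 0
G(4) = mex{0,2} = 1
G(5) = mex{1,0} = 2
G(6) = mex{2,1} = 0
G(7) = mex{0,2} = 1
G(8) = mex{1,0} = 2
G(9) = mex{2,1} = 0
G(10) = mex{0,2} = 1
G(11) = mex{1,0} = 2
G(12) = mex{2,1} = 0
G(13) = mex{0,2} = 1
G(14) = mex{1,0} = 2
G(15) = mex{2,1} = 0
G(16) = mex{0,2} = 1
G(17) = mex{1,0} = 2
Stack A: G(17) = 2.
Stack B: G(12) = 0.
Combined Grundy value = 2 ⊕ 0 = 2.
A winning move leaves total XOR = 0, i.e. changes one component's Grundy value g to g ⊕ X where X is the current total.
Stack A: need g' = 2⊕2 = 0. Options: 17−1→G=1, 17−2→G=0. Hits: 1.
Stack B: need g' = 0⊕2 = 2. Options: 12−1→G=2, 12−2→G=1. Hits: 1.

2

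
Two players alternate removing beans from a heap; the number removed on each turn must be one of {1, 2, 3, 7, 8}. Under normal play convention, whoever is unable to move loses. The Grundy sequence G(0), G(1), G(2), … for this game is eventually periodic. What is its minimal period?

n :  0  1  2  3  4  5  6  7  8  9 10 11 12 13 14 15 16 17 18 19
G :  0  1  2  3  0  1  2  3  4  0  1  2  3  0  1  2  3  4  0  1
G(n+9) = G(n) holds for n = 0,…,7 (a full window of length max(S) = 8), so the sequence is purely periodic with period 9.

9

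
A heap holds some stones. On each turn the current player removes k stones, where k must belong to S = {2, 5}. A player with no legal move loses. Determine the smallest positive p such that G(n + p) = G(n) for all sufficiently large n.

7

n :  0  1  2  3  4  5  6  7  8  9 10 11 12 13 14 15
G :  0  0  1  1  0  2  1  0  0  1  1  0  2  1  0  0
G(n+7) = G(n) holds for n = 0,…,4 (a full window of length max(S) = 5), so the sequence is purely periodic with period 7.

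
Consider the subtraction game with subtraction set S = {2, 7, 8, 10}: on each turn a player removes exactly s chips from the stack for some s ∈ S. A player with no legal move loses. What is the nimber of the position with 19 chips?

n :  0  1  2  3  4  5  6  7  8  9 10 11 12 13 14 15 16 17 18 19
G :  0  0  1  1  0  0  1  1  2  2  3  3  2  2  3  3  0  0  1  1

1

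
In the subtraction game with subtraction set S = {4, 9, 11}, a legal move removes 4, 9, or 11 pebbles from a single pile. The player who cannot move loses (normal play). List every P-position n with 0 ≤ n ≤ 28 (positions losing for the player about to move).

G(0) = 0
G(1) = mex{} = 0
G(2) = mex{} = 0
G(3) = mex{} = 0
G(4) = mex{0} = 1
G(5) = mex{0} = 1
G(6) = mex{0} = 1
G(7) = mex{0} = 1
G(8) = mex{1} = 0
G(9) = mex{1,0} = 2
G(10) = mex{1,0} = 2
G(11) = mex{1,0,0} = 2
G(12) = mex{0,0,0} = 1
G(13) = mex{2,1,0} = 3
G(14) = mex{2,1,0} = 3
G(15) = mex{2,1,1} = 0
G(16) = mex{1,1,1} = 0
G(17) = mex{3,0,1} = 2
G(18) = mex{3,2,1} = 0
G(19) = mex{0,2,0} = 1
G(20) = mex{0,2,2} = 1
G(21) = mex{2,1,2} = 0
G(22) = mex{0,3,2} = 1
G(23) = mex{1,3,1} = 0
G(24) = mex{1,0,3} = 2
G(25) = mex{0,0,3} = 1
G(26) = mex{1,2,0} = 3
G(27) = mex{0,0,0} = 1
G(28) = mex{2,1,2} = 0
P-positions are exactly the n with G(n) = 0.

0, 1, 2, 3, 8, 15, 16, 18, 21, 23, 28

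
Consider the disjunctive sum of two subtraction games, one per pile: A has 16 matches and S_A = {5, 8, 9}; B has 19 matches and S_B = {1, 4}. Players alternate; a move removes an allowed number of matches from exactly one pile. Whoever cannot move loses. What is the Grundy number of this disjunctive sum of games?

Pile A, S = {5, 8, 9}:
n :  0  1  2  3  4  5  6  7  8  9 10 11 12 13 14 15 16
G :  0  0  0  0  0  1  1  1  1  1  2  2  2  2  0  0  0
G_A(16) = 0.
Pile B, S = {1, 4}:
n :  0  1  2  3  4  5  6  7  8  9 10 11 12 13 14 15 16 17 18 19
G :  0  1  0  1  2  0  1  0  1  2  0  1  0  1  2  0  1  0  1  2
G_B(19) = 2.
Combined Grundy value = 0 ⊕ 2 = 2.

2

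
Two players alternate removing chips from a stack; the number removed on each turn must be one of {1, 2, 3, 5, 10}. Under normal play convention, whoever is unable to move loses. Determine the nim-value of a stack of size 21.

1

n :  0  1  2  3  4  5  6  7  8  9 10 11 12 13 14 15 16 17 18 19 20 21
G :  0  1  2  3  0  1  2  3  0  1  2  3  0  1  2  3  0  1  2  3  0  1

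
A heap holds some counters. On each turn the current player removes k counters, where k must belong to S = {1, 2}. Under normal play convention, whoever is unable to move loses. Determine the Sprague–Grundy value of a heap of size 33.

0

G(0) = 0
G(1) = mex{0} = 1
G(2) = mex{1,0} = 2
G(3) = mex{2,1} = 0
G(4) = mex{0,2} = 1
G(5) = mex{1,0} = 2
G(6) = mex{2,1} = 0
G(7) = mex{0,2} = 1
G(8) = mex{1,0} = 2
G(9) = mex{2,1} = 0
G(10) = mex{0,2} = 1
G(11) = mex{1,0} = 2
G(12) = mex{2,1} = 0
G(13) = mex{0,2} = 1
G(14) = mex{1,0} = 2
G(15) = mex{2,1} = 0
G(16) = mex{0,2} = 1
G(17) = mex{1,0} = 2
G(18) = mex{2,1} = 0
G(19) = mex{0,2} = 1
G(20) = mex{1,0} = 2
G(21) = mex{2,1} = 0
G(22) = mex{0,2} = 1
G(23) = mex{1,0} = 2
G(24) = mex{2,1} = 0
G(25) = mex{0,2} = 1
G(26) = mex{1,0} = 2
G(27) = mex{2,1} = 0
G(28) = mex{0,2} = 1
G(29) = mex{1,0} = 2
G(30) = mex{2,1} = 0
G(31) = mex{0,2} = 1
G(32) = mex{1,0} = 2
G(33) = mex{2,1} = 0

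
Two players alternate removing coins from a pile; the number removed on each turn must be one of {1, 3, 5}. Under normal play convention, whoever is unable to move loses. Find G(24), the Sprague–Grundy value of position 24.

n :  0  1  2  3  4  5  6  7  8  9 10 11 12 13 14 15 16 17 18 19 20 21 22 23 24
G :  0  1  0  1  0  1  0  1  0  1  0  1  0  1  0  1  0  1  0  1  0  1  0  1  0

0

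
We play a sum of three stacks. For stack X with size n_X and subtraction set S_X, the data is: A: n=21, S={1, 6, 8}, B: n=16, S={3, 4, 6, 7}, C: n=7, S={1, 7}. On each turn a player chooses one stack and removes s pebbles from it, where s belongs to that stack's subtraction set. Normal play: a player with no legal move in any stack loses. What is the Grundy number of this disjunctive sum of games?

3

Stack A, S = {1, 6, 8}:
G(0) = 0
G(1) = mex{0} = 1
G(2) = mex{1} = 0
G(3) = mex{0} = 1
G(4) = mex{1} = 0
G(5) = mex{0} = 1
G(6) = mex{1,0} = 2
G(7) = mex{2,1} = 0
G(8) = mex{0,0,0} = 1
G(9) = mex{1,1,1} = 0
G(10) = mex{0,0,0} = 1
G(11) = mex{1,1,1} = 0
G(12) = mex{0,2,0} = 1
G(13) = mex{1,0,1} = 2
G(14) = mex{2,1,2} = 0
G(15) = mex{0,0,0} = 1
G(16) = mex{1,1,1} = 0
G(17) = mex{0,0,0} = 1
G(18) = mex{1,1,1} = 0
G(19) = mex{0,2,0} = 1
G(20) = mex{1,0,1} = 2
G(21) = mex{2,1,2} = 0
G_A(21) = 0.
Stack B, S = {3, 4, 6, 7}:
G(0) = 0
G(1) = mex{} = 0
G(2) = mex{} = 0
G(3) = mex{0} = 1
G(4) = mex{0,0} = 1
G(5) = mex{0,0} = 1
G(6) = mex{1,0,0} = 2
G(7) = mex{1,1,0,0} = 2
G(8) = mex{1,1,0,0} = 2
G(9) = mex{2,1,1,0} = 3
G(10) = mex{2,2,1,1} = 0
G(11) = mex{2,2,1,1} = 0
G(12) = mex{3,2,2,1} = 0
G(13) = mex{0,3,2,2} = 1
G(14) = mex{0,0,2,2} = 1
G(15) = mex{0,0,3,2} = 1
G(16) = mex{1,0,0,3} = 2
G_B(16) = 2.
Stack C, S = {1, 7}:
G(0) = 0
G(1) = mex{0} = 1
G(2) = mex{1} = 0
G(3) = mex{0} = 1
G(4) = mex{1} = 0
G(5) = mex{0} = 1
G(6) = mex{1} = 0
G(7) = mex{0,0} = 1
G_C(7) = 1.
Combined Grundy value = 0 ⊕ 2 ⊕ 1 = 3.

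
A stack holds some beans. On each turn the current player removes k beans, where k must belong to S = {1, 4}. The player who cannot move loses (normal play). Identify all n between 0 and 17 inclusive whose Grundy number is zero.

0, 2, 5, 7, 10, 12, 15, 17

n :  0  1  2  3  4  5  6  7  8  9 10 11 12 13 14 15 16 17
G :  0  1  0  1  2  0  1  0  1  2  0  1  0  1  2  0  1  0
P-positions are exactly the n with G(n) = 0.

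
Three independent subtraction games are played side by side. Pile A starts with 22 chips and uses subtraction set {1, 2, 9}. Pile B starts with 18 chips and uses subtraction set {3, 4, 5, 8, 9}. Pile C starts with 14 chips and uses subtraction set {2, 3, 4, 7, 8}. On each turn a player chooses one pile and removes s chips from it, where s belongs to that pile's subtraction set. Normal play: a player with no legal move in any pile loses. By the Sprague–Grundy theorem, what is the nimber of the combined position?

1

Pile A, S = {1, 2, 9}:
G(0) = 0
G(1) = mex{0} = 1
G(2) = mex{1,0} = 2
G(3) = mex{2,1} = 0
G(4) = mex{0,2} = 1
G(5) = mex{1,0} = 2
G(6) = mex{2,1} = 0
G(7) = mex{0,2} = 1
G(8) = mex{1,0} = 2
G(9) = mex{2,1,0} = 3
G(10) = mex{3,2,1} = 0
G(11) = mex{0,3,2} = 1
G(12) = mex{1,0,0} = 2
G(13) = mex{2,1,1} = 0
G(14) = mex{0,2,2} = 1
G(15) = mex{1,0,0} = 2
G(16) = mex{2,1,1} = 0
G(17) = mex{0,2,2} = 1
G(18) = mex{1,0,3} = 2
G(19) = mex{2,1,0} = 3
G(20) = mex{3,2,1} = 0
G(21) = mex{0,3,2} = 1
G(22) = mex{1,0,0} = 2
G_A(22) = 2.
Pile B, S = {3, 4, 5, 8, 9}:
G(0) = 0
G(1) = mex{} = 0
G(2) = mex{} = 0
G(3) = mex{0} = 1
G(4) = mex{0,0} = 1
G(5) = mex{0,0,0} = 1
G(6) = mex{1,0,0} = 2
G(7) = mex{1,1,0} = 2
G(8) = mex{1,1,1,0} = 2
G(9) = mex{2,1,1,0,0} = 3
G(10) = mex{2,2,1,0,0} = 3
G(11) = mex{2,2,2,1,0} = 3
G(12) = mex{3,2,2,1,1} = 0
G(13) = mex{3,3,2,1,1} = 0
G(14) = mex{3,3,3,2,1} = 0
G(15) = mex{0,3,3,2,2} = 1
G(16) = mex{0,0,3,2,2} = 1
G(17) = mex{0,0,0,3,2} = 1
G(18) = mex{1,0,0,3,3} = 2
G_B(18) = 2.
Pile C, S = {2, 3, 4, 7, 8}:
G(0) = 0
G(1) = mex{} = 0
G(2) = mex{0} = 1
G(3) = mex{0,0} = 1
G(4) = mex{1,0,0} = 2
G(5) = mex{1,1,0} = 2
G(6) = mex{2,1,1} = 0
G(7) = mex{2,2,1,0} = 3
G(8) = mex{0,2,2,0,0} = 1
G(9) = mex{3,0,2,1,0} = 4
G(10) = mex{1,3,0,1,1} = 2
G(11) = mex{4,1,3,2,1} = 0
G(12) = mex{2,4,1,2,2} = 0
G(13) = mex{0,2,4,0,2} = 1
G(14) = mex{0,0,2,3,0} = 1
G_C(14) = 1.
Combined Grundy value = 2 ⊕ 2 ⊕ 1 = 1.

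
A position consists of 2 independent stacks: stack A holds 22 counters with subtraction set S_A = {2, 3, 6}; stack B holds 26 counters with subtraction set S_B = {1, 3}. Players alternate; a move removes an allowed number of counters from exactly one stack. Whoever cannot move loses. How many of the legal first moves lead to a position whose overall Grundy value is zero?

1

Stack A, S = {2, 3, 6}:
n :  0  1  2  3  4  5  6  7  8  9 10 11 12 13 14 15 16 17 18 19 20 21 22
G :  0  0  1  1  2  0  3  1  2  0  0  1  1  2  0  3  1  2  0  0  1  1  2
G_A(22) = 2.
Stack B, S = {1, 3}:
G(0) = 0
G(1) = mex{0} = 1
G(2) = mex{1} = 0
G(3) = mex{0,0} = 1
G(4) = mex{1,1} = 0
G(5) = mex{0,0} = 1
G(6) = mex{1,1} = 0
G(7) = mex{0,0} = 1
G(8) = mex{1,1} = 0
G(9) = mex{0,0} = 1
G(10) = mex{1,1} = 0
G(11) = mex{0,0} = 1
G(12) = mex{1,1} = 0
G(13) = mex{0,0} = 1
G(14) = mex{1,1} = 0
G(15) = mex{0,0} = 1
G(16) = mex{1,1} = 0
G(17) = mex{0,0} = 1
G(18) = mex{1,1} = 0
G(19) = mex{0,0} = 1
G(20) = mex{1,1} = 0
G(21) = mex{0,0} = 1
G(22) = mex{1,1} = 0
G(23) = mex{0,0} = 1
G(24) = mex{1,1} = 0
G(25) = mex{0,0} = 1
G(26) = mex{1,1} = 0
G_B(26) = 0.
Combined Grundy value = 2 ⊕ 0 = 2.
A winning move leaves total XOR = 0, i.e. changes one component's Grundy value g to g ⊕ X where X is the current total.
Stack A: need g' = 2⊕2 = 0. Options: 22−2→G=1, 22−3→G=0, 22−6→G=1. Hits: 1.
Stack B: need g' = 0⊕2 = 2. Options: 26−1→G=1, 26−3→G=1. Hits: 0.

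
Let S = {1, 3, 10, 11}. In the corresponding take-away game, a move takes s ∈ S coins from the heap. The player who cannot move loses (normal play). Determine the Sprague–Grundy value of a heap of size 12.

n :  0  1  2  3  4  5  6  7  8  9 10 11 12
G :  0  1  0  1  0  1  0  1  0  1  2  3  2

2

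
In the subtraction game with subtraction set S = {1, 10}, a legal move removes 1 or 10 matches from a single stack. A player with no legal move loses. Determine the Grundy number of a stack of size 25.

n :  0  1  2  3  4  5  6  7  8  9 10 11 12 13 14 15 16 17 18 19 20 21 22 23 24 25
G :  0  1  0  1  0  1  0  1  0  1  2  0  1  0  1  0  1  0  1  0  1  2  0  1  0  1

1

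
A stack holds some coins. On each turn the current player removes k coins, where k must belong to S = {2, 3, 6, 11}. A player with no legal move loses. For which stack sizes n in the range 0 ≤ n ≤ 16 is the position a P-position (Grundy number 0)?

n :  0  1  2  3  4  5  6  7  8  9 10 11 12 13 14 15 16
G :  0  0  1  1  2  0  3  1  2  0  0  1  1  2  0  3  1
P-positions are exactly the n with G(n) = 0.

0, 1, 5, 9, 10, 14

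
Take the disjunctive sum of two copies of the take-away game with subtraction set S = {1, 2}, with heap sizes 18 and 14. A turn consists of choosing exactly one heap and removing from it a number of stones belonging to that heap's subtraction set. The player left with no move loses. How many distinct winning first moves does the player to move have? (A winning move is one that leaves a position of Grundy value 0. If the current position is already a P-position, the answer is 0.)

2

All heaps use S = {1, 2}:
G(0) = 0
G(1) = mex{0} = 1
G(2) = mex{1,0} = 2
G(3) = mex{2,1} = 0
G(4) = mex{0,2} = 1
G(5) = mex{1,0} = 2
G(6) = mex{2,1} = 0
G(7) = mex{0,2} = 1
G(8) = mex{1,0} = 2
G(9) = mex{2,1} = 0
G(10) = mex{0,2} = 1
G(11) = mex{1,0} = 2
G(12) = mex{2,1} = 0
G(13) = mex{0,2} = 1
G(14) = mex{1,0} = 2
G(15) = mex{2,1} = 0
G(16) = mex{0,2} = 1
G(17) = mex{1,0} = 2
G(18) = mex{2,1} = 0
Heap A: G(18) = 0.
Heap B: G(14) = 2.
Combined Grundy value = 0 ⊕ 2 = 2.
A winning move leaves total XOR = 0, i.e. changes one component's Grundy value g to g ⊕ X where X is the current total.
Heap A: need g' = 0⊕2 = 2. Options: 18−1→G=2, 18−2→G=1. Hits: 1.
Heap B: need g' = 2⊕2 = 0. Options: 14−1→G=1, 14−2→G=0. Hits: 1.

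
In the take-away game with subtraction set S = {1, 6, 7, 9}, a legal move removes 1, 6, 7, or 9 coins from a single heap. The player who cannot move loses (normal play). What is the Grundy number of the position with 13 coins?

G(0) = 0
G(1) = mex{0} = 1
G(2) = mex{1} = 0
G(3) = mex{0} = 1
G(4) = mex{1} = 0
G(5) = mex{0} = 1
G(6) = mex{1,0} = 2
G(7) = mex{2,1,0} = 3
G(8) = mex{3,0,1} = 2
G(9) = mex{2,1,0,0} = 3
G(10) = mex{3,0,1,1} = 2
G(11) = mex{2,1,0,0} = 3
G(12) = mex{3,2,1,1} = 0
G(13) = mex{0,3,2,0} = 1

1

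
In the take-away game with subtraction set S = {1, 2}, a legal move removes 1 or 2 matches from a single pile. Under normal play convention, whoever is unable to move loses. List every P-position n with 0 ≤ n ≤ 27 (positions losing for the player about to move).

n :  0  1  2  3  4  5  6  7  8  9 10 11 12 13 14 15 16 17 18 19 20 21 22 23 24 25 26 27
G :  0  1  2  0  1  2  0  1  2  0  1  2  0  1  2  0  1  2  0  1  2  0  1  2  0  1  2  0
P-positions are exactly the n with G(n) = 0.

0, 3, 6, 9, 12, 15, 18, 21, 24, 27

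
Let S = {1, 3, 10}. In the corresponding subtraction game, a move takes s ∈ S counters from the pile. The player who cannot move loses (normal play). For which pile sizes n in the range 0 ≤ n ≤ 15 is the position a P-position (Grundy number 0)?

0, 2, 4, 6, 8, 13, 15

n :  0  1  2  3  4  5  6  7  8  9 10 11 12 13 14 15
G :  0  1  0  1  0  1  0  1  0  1  2  3  2  0  1  0
P-positions are exactly the n with G(n) = 0.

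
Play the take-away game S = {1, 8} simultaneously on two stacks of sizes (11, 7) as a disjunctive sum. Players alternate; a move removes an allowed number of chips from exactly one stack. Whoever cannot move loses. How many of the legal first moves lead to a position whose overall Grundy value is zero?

3

All stacks use S = {1, 8}:
n :  0  1  2  3  4  5  6  7  8  9 10 11
G :  0  1  0  1  0  1  0  1  2  0  1  0
Stack A: G(11) = 0.
Stack B: G(7) = 1.
Combined Grundy value = 0 ⊕ 1 = 1.
A winning move leaves total XOR = 0, i.e. changes one component's Grundy value g to g ⊕ X where X is the current total.
Stack A: need g' = 0⊕1 = 1. Options: 11−1→G=1, 11−8→G=1. Hits: 2.
Stack B: need g' = 1⊕1 = 0. Options: 7−1→G=0. Hits: 1.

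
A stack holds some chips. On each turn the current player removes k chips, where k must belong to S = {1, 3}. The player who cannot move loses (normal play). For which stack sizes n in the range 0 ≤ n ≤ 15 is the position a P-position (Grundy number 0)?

0, 2, 4, 6, 8, 10, 12, 14

G(0) = 0
G(1) = mex{0} = 1
G(2) = mex{1} = 0
G(3) = mex{0,0} = 1
G(4) = mex{1,1} = 0
G(5) = mex{0,0} = 1
G(6) = mex{1,1} = 0
G(7) = mex{0,0} = 1
G(8) = mex{1,1} = 0
G(9) = mex{0,0} = 1
G(10) = mex{1,1} = 0
G(11) = mex{0,0} = 1
G(12) = mex{1,1} = 0
G(13) = mex{0,0} = 1
G(14) = mex{1,1} = 0
G(15) = mex{0,0} = 1
P-positions are exactly the n with G(n) = 0.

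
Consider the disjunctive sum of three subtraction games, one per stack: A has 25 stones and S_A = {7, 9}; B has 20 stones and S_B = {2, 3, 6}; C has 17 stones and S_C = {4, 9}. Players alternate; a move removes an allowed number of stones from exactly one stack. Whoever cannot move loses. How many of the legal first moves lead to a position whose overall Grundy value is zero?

6

Stack A, S = {7, 9}:
G(0) = 0
G(1) = mex{} = 0
G(2) = mex{} = 0
G(3) = mex{} = 0
G(4) = mex{} = 0
G(5) = mex{} = 0
G(6) = mex{} = 0
G(7) = mex{0} = 1
G(8) = mex{0} = 1
G(9) = mex{0,0} = 1
G(10) = mex{0,0} = 1
G(11) = mex{0,0} = 1
G(12) = mex{0,0} = 1
G(13) = mex{0,0} = 1
G(14) = mex{1,0} = 2
G(15) = mex{1,0} = 2
G(16) = mex{1,1} = 0
G(17) = mex{1,1} = 0
G(18) = mex{1,1} = 0
G(19) = mex{1,1} = 0
G(20) = mex{1,1} = 0
G(21) = mex{2,1} = 0
G(22) = mex{2,1} = 0
G(23) = mex{0,2} = 1
G(24) = mex{0,2} = 1
G(25) = mex{0,0} = 1
G_A(25) = 1.
Stack B, S = {2, 3, 6}:
n :  0  1  2  3  4  5  6  7  8  9 10 11 12 13 14 15 16 17 18 19 20
G :  0  0  1  1  2  0  3  1  2  0  0  1  1  2  0  3  1  2  0  0  1
G_B(20) = 1.
Stack C, S = {4, 9}:
G(0) = 0
G(1) = mex{} = 0
G(2) = mex{} = 0
G(3) = mex{} = 0
G(4) = mex{0} = 1
G(5) = mex{0} = 1
G(6) = mex{0} = 1
G(7) = mex{0} = 1
G(8) = mex{1} = 0
G(9) = mex{1,0} = 2
G(10) = mex{1,0} = 2
G(11) = mex{1,0} = 2
G(12) = mex{0,0} = 1
G(13) = mex{2,1} = 0
G(14) = mex{2,1} = 0
G(15) = mex{2,1} = 0
G(16) = mex{1,1} = 0
G(17) = mex{0,0} = 1
G_C(17) = 1.
Combined Grundy value = 1 ⊕ 1 ⊕ 1 = 1.
A winning move leaves total XOR = 0, i.e. changes one component's Grundy value g to g ⊕ X where X is the current total.
Stack A: need g' = 1⊕1 = 0. Options: 25−7→G=0, 25−9→G=0. Hits: 2.
Stack B: need g' = 1⊕1 = 0. Options: 20−2→G=0, 20−3→G=2, 20−6→G=0. Hits: 2.
Stack C: need g' = 1⊕1 = 0. Options: 17−4→G=0, 17−9→G=0. Hits: 2.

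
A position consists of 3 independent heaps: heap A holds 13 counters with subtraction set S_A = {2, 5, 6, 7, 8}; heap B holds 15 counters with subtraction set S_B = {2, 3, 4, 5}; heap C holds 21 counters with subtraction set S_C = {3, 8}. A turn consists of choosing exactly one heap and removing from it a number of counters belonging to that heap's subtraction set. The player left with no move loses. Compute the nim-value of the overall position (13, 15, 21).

Heap A, S = {2, 5, 6, 7, 8}:
G(0) = 0
G(1) = mex{} = 0
G(2) = mex{0} = 1
G(3) = mex{0} = 1
G(4) = mex{1} = 0
G(5) = mex{1,0} = 2
G(6) = mex{0,0,0} = 1
G(7) = mex{2,1,0,0} = 3
G(8) = mex{1,1,1,0,0} = 2
G(9) = mex{3,0,1,1,0} = 2
G(10) = mex{2,2,0,1,1} = 3
G(11) = mex{2,1,2,0,1} = 3
G(12) = mex{3,3,1,2,0} = 4
G(13) = mex{3,2,3,1,2} = 0
G_A(13) = 0.
Heap B, S = {2, 3, 4, 5}:
G(0) = 0
G(1) = mex{} = 0
G(2) = mex{0} = 1
G(3) = mex{0,0} = 1
G(4) = mex{1,0,0} = 2
G(5) = mex{1,1,0,0} = 2
G(6) = mex{2,1,1,0} = 3
G(7) = mex{2,2,1,1} = 0
G(8) = mex{3,2,2,1} = 0
G(9) = mex{0,3,2,2} = 1
G(10) = mex{0,0,3,2} = 1
G(11) = mex{1,0,0,3} = 2
G(12) = mex{1,1,0,0} = 2
G(13) = mex{2,1,1,0} = 3
G(14) = mex{2,2,1,1} = 0
G(15) = mex{3,2,2,1} = 0
G_B(15) = 0.
Heap C, S = {3, 8}:
G(0) = 0
G(1) = mex{} = 0
G(2) = mex{} = 0
G(3) = mex{0} = 1
G(4) = mex{0} = 1
G(5) = mex{0} = 1
G(6) = mex{1} = 0
G(7) = mex{1} = 0
G(8) = mex{1,0} = 2
G(9) = mex{0,0} = 1
G(10) = mex{0,0} = 1
G(11) = mex{2,1} = 0
G(12) = mex{1,1} = 0
G(13) = mex{1,1} = 0
G(14) = mex{0,0} = 1
G(15) = mex{0,0} = 1
G(16) = mex{0,2} = 1
G(17) = mex{1,1} = 0
G(18) = mex{1,1} = 0
G(19) = mex{1,0} = 2
G(20) = mex{0,0} = 1
G(21) = mex{0,0} = 1
G_C(21) = 1.
Combined Grundy value = 0 ⊕ 0 ⊕ 1 = 1.

1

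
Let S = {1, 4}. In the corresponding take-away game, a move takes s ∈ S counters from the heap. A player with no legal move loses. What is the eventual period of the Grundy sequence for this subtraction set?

n :  0  1  2  3  4  5  6  7  8  9 10 11 12 13 14
G :  0  1  0  1  2  0  1  0  1  2  0  1  0  1  2
G(n+5) = G(n) holds for n = 0,…,3 (a full window of length max(S) = 4), so the sequence is purely periodic with period 5.

5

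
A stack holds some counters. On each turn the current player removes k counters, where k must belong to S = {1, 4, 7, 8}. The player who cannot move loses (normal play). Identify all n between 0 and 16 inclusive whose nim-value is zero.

n :  0  1  2  3  4  5  6  7  8  9 10 11 12 13 14 15 16
G :  0  1  0  1  2  0  1  2  3  2  3  0  1  3  0  1  0
P-positions are exactly the n with G(n) = 0.

0, 2, 5, 11, 14, 16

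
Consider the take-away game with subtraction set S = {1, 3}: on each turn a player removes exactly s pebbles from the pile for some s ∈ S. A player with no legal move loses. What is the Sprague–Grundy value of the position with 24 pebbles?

0

G(0) = 0
G(1) = mex{0} = 1
G(2) = mex{1} = 0
G(3) = mex{0,0} = 1
G(4) = mex{1,1} = 0
G(5) = mex{0,0} = 1
G(6) = mex{1,1} = 0
G(7) = mex{0,0} = 1
G(8) = mex{1,1} = 0
G(9) = mex{0,0} = 1
G(10) = mex{1,1} = 0
G(11) = mex{0,0} = 1
G(12) = mex{1,1} = 0
G(13) = mex{0,0} = 1
G(14) = mex{1,1} = 0
G(15) = mex{0,0} = 1
G(16) = mex{1,1} = 0
G(17) = mex{0,0} = 1
G(18) = mex{1,1} = 0
G(19) = mex{0,0} = 1
G(20) = mex{1,1} = 0
G(21) = mex{0,0} = 1
G(22) = mex{1,1} = 0
G(23) = mex{0,0} = 1
G(24) = mex{1,1} = 0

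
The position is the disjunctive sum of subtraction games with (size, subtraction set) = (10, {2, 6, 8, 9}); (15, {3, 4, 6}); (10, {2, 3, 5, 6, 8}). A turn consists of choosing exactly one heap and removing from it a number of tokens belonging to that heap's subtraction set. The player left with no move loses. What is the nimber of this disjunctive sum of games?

1

Heap A, S = {2, 6, 8, 9}:
n :  0  1  2  3  4  5  6  7  8  9 10
G :  0  0  1  1  0  0  1  1  2  2  3
G_A(10) = 3.
Heap B, S = {3, 4, 6}:
G(0) = 0
G(1) = mex{} = 0
G(2) = mex{} = 0
G(3) = mex{0} = 1
G(4) = mex{0,0} = 1
G(5) = mex{0,0} = 1
G(6) = mex{1,0,0} = 2
G(7) = mex{1,1,0} = 2
G(8) = mex{1,1,0} = 2
G(9) = mex{2,1,1} = 0
G(10) = mex{2,2,1} = 0
G(11) = mex{2,2,1} = 0
G(12) = mex{0,2,2} = 1
G(13) = mex{0,0,2} = 1
G(14) = mex{0,0,2} = 1
G(15) = mex{1,0,0} = 2
G_B(15) = 2.
Heap C, S = {2, 3, 5, 6, 8}:
n :  0  1  2  3  4  5  6  7  8  9 10
G :  0  0  1  1  2  2  3  3  4  4  0
G_C(10) = 0.
Combined Grundy value = 3 ⊕ 2 ⊕ 0 = 1.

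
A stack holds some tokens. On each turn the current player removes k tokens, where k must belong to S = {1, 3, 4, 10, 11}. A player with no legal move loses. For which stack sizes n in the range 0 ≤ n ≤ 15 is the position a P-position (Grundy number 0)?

0, 2, 7, 9, 14

n :  0  1  2  3  4  5  6  7  8  9 10 11 12 13 14 15
G :  0  1  0  1  2  3  2  0  1  0  1  2  3  2  0  1
P-positions are exactly the n with G(n) = 0.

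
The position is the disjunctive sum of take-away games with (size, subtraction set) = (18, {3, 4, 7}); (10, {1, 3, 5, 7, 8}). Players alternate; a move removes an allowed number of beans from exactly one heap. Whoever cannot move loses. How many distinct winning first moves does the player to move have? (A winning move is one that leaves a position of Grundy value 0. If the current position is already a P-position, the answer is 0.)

0

Heap A, S = {3, 4, 7}:
n :  0  1  2  3  4  5  6  7  8  9 10 11 12 13 14 15 16 17 18
G :  0  0  0  1  1  1  2  2  2  3  0  0  0  1  1  1  2  2  2
G_A(18) = 2.
Heap B, S = {1, 3, 5, 7, 8}:
n :  0  1  2  3  4  5  6  7  8  9 10
G :  0  1  0  1  0  1  0  1  2  3  2
G_B(10) = 2.
Combined Grundy value = 2 ⊕ 2 = 0.
A winning move leaves total XOR = 0, i.e. changes one component's Grundy value g to g ⊕ X where X is the current total.
Heap A: target g' = 2⊕0 = 2, but every legal move changes the Grundy value (mex property), so 0 moves.
Heap B: target g' = 2⊕0 = 2, but every legal move changes the Grundy value (mex property), so 0 moves.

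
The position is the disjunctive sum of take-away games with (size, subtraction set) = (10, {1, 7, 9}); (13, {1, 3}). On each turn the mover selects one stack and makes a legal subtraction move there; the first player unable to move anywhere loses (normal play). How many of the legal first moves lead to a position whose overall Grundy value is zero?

5

Stack A, S = {1, 7, 9}:
G(0) = 0
G(1) = mex{0} = 1
G(2) = mex{1} = 0
G(3) = mex{0} = 1
G(4) = mex{1} = 0
G(5) = mex{0} = 1
G(6) = mex{1} = 0
G(7) = mex{0,0} = 1
G(8) = mex{1,1} = 0
G(9) = mex{0,0,0} = 1
G(10) = mex{1,1,1} = 0
G_A(10) = 0.
Stack B, S = {1, 3}:
n :  0  1  2  3  4  5  6  7  8  9 10 11 12 13
G :  0  1  0  1  0  1  0  1  0  1  0  1  0  1
G_B(13) = 1.
Combined Grundy value = 0 ⊕ 1 = 1.
A winning move leaves total XOR = 0, i.e. changes one component's Grundy value g to g ⊕ X where X is the current total.
Stack A: need g' = 0⊕1 = 1. Options: 10−1→G=1, 10−7→G=1, 10−9→G=1. Hits: 3.
Stack B: need g' = 1⊕1 = 0. Options: 13−1→G=0, 13−3→G=0. Hits: 2.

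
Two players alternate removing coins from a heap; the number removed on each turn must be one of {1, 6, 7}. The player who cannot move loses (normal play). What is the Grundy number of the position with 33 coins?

3

n :  0  1  2  3  4  5  6  7  8  9 10 11 12 13 14 15 16 17 18 19 20 21 22 23 24 25 26 27 28 29 30 31 32 33
G :  0  1  0  1  0  1  2  3  2  3  2  3  0  1  0  1  0  1  2  3  2  3  2  3  0  1  0  1  0  1  2  3  2  3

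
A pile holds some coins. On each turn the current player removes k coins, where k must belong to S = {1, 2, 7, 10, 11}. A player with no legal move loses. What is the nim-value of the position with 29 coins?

n :  0  1  2  3  4  5  6  7  8  9 10 11 12 13 14 15 16 17 18 19 20 21 22 23 24 25 26 27 28 29
G :  0  1  2  0  1  2  0  1  2  0  1  2  0  1  2  0  1  2  0  1  2  0  1  2  0  1  2  0  1  2

2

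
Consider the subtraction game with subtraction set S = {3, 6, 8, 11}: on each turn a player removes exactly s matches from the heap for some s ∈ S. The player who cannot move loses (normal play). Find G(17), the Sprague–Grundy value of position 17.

n :  0  1  2  3  4  5  6  7  8  9 10 11 12 13 14 15 16 17
G :  0  0  0  1  1  1  2  2  2  3  3  3  4  4  0  0  0  1

1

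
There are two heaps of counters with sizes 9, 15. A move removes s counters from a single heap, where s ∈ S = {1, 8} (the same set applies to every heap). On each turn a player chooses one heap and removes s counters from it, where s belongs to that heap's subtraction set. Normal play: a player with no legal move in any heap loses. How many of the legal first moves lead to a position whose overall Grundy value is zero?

All heaps use S = {1, 8}:
G(0) = 0
G(1) = mex{0} = 1
G(2) = mex{1} = 0
G(3) = mex{0} = 1
G(4) = mex{1} = 0
G(5) = mex{0} = 1
G(6) = mex{1} = 0
G(7) = mex{0} = 1
G(8) = mex{1,0} = 2
G(9) = mex{2,1} = 0
G(10) = mex{0,0} = 1
G(11) = mex{1,1} = 0
G(12) = mex{0,0} = 1
G(13) = mex{1,1} = 0
G(14) = mex{0,0} = 1
G(15) = mex{1,1} = 0
Heap A: G(9) = 0.
Heap B: G(15) = 0.
Combined Grundy value = 0 ⊕ 0 = 0.
A winning move leaves total XOR = 0, i.e. changes one component's Grundy value g to g ⊕ X where X is the current total.
Heap A: target g' = 0⊕0 = 0, but every legal move changes the Grundy value (mex property), so 0 moves.
Heap B: target g' = 0⊕0 = 0, but every legal move changes the Grundy value (mex property), so 0 moves.

0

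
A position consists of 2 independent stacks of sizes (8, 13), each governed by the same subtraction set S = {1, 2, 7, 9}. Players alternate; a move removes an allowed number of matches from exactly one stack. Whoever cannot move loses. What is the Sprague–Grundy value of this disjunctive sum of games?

All stacks use S = {1, 2, 7, 9}:
G(0) = 0
G(1) = mex{0} = 1
G(2) = mex{1,0} = 2
G(3) = mex{2,1} = 0
G(4) = mex{0,2} = 1
G(5) = mex{1,0} = 2
G(6) = mex{2,1} = 0
G(7) = mex{0,2,0} = 1
G(8) = mex{1,0,1} = 2
G(9) = mex{2,1,2,0} = 3
G(10) = mex{3,2,0,1} = 4
G(11) = mex{4,3,1,2} = 0
G(12) = mex{0,4,2,0} = 1
G(13) = mex{1,0,0,1} = 2
Stack A: G(8) = 2.
Stack B: G(13) = 2.
Combined Grundy value = 2 ⊕ 2 = 0.

0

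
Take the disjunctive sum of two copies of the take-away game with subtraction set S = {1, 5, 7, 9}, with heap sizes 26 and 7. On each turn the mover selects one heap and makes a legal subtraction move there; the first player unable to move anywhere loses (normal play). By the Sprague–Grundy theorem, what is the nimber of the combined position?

1

All heaps use S = {1, 5, 7, 9}:
G(0) = 0
G(1) = mex{0} = 1
G(2) = mex{1} = 0
G(3) = mex{0} = 1
G(4) = mex{1} = 0
G(5) = mex{0,0} = 1
G(6) = mex{1,1} = 0
G(7) = mex{0,0,0} = 1
G(8) = mex{1,1,1} = 0
G(9) = mex{0,0,0,0} = 1
G(10) = mex{1,1,1,1} = 0
G(11) = mex{0,0,0,0} = 1
G(12) = mex{1,1,1,1} = 0
G(13) = mex{0,0,0,0} = 1
G(14) = mex{1,1,1,1} = 0
G(15) = mex{0,0,0,0} = 1
G(16) = mex{1,1,1,1} = 0
G(17) = mex{0,0,0,0} = 1
G(18) = mex{1,1,1,1} = 0
G(19) = mex{0,0,0,0} = 1
G(20) = mex{1,1,1,1} = 0
G(21) = mex{0,0,0,0} = 1
G(22) = mex{1,1,1,1} = 0
G(23) = mex{0,0,0,0} = 1
G(24) = mex{1,1,1,1} = 0
G(25) = mex{0,0,0,0} = 1
G(26) = mex{1,1,1,1} = 0
Heap A: G(26) = 0.
Heap B: G(7) = 1.
Combined Grundy value = 0 ⊕ 1 = 1.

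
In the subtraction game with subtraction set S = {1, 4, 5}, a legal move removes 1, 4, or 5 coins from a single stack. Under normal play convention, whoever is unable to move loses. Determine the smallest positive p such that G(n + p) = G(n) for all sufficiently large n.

8

n :  0  1  2  3  4  5  6  7  8  9 10 11 12 13 14 15 16 17
G :  0  1  0  1  2  3  2  3  0  1  0  1  2  3  2  3  0  1
G(n+8) = G(n) holds for n = 0,…,4 (a full window of length max(S) = 5), so the sequence is purely periodic with period 8.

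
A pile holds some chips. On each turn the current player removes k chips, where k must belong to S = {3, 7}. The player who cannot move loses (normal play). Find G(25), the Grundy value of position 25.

1

G(0) = 0
G(1) = mex{} = 0
G(2) = mex{} = 0
G(3) = mex{0} = 1
G(4) = mex{0} = 1
G(5) = mex{0} = 1
G(6) = mex{1} = 0
G(7) = mex{1,0} = 2
G(8) = mex{1,0} = 2
G(9) = mex{0,0} = 1
G(10) = mex{2,1} = 0
G(11) = mex{2,1} = 0
G(12) = mex{1,1} = 0
G(13) = mex{0,0} = 1
G(14) = mex{0,2} = 1
G(15) = mex{0,2} = 1
G(16) = mex{1,1} = 0
G(17) = mex{1,0} = 2
G(18) = mex{1,0} = 2
G(19) = mex{0,0} = 1
G(20) = mex{2,1} = 0
G(21) = mex{2,1} = 0
G(22) = mex{1,1} = 0
G(23) = mex{0,0} = 1
G(24) = mex{0,2} = 1
G(25) = mex{0,2} = 1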